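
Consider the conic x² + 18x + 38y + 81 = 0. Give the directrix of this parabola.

y = 19/2

Only x is squared. Complete the square in x: (x + 9)² = -38y.
Vertex (-9, 0); 4p = -38 so p = -19/2. Opens down.
Directrix is the horizontal line y = k − p = 0 − (-19/2) = 19/2.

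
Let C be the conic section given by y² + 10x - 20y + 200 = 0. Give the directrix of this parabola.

x = -15/2

Only y is squared. Complete the square in y: (y - 10)² = -10(x + 10).
Vertex (-10, 10); 4p = -10 so p = -5/2. Opens left.
Directrix is the vertical line x = h − p = -10 − (-5/2) = -15/2.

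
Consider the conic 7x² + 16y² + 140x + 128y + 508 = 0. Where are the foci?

(-16, -4) and (-4, -4)

7(x² + 20x) + 16(y² + 8y) = -508
Complete the square: 7(x + 10)² + 16(y + 4)² = -508 + 700 + 256 = 448
Dividing both sides by 448: (x + 10)²/64 + (y + 4)²/28 = 1
Ellipse, center (-10, -4), major axis horizontal; a² = 64, b² = 28.
c² = a² - b² = 64 - 28 = 36, so c = 6.
Foci lie on the horizontal axis through the center: (h ± c, k).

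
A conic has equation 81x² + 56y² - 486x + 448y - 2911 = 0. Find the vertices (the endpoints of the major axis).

(3, -13) and (3, 5)

Collect terms: 81(x² - 6x) + 56(y² + 8y) = 2911
Completing the square gives 81(x - 3)² + 56(y + 4)² = 2911 + 729 + 896 = 4536.
Divide through by 4536 to get (x - 3)²/56 + (y + 4)²/81 = 1.
Ellipse, center (3, -4), major axis vertical; a² = 81, b² = 56.
a = 9. Vertices at (h, k ± a).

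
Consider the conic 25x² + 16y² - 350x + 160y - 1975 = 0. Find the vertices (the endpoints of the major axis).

Collect terms: 25(x² - 14x) + 16(y² + 10y) = 1975
Complete the square in x and y: 25(x - 7)² + 16(y + 5)² = 1975 + 1225 + 400 = 3600
Divide through by 3600 to get (x - 7)²/144 + (y + 5)²/225 = 1.
Ellipse, center (7, -5), major axis vertical; a² = 225, b² = 144.
a = 15. Vertices at (h, k ± a).

(7, -20) and (7, 10)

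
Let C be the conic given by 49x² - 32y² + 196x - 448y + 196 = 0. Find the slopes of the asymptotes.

7√2/8 and -7√2/8

49(x² + 4x) -32(y² + 14y) = -196
49(x + 2)² -32(y + 7)² = -196 + 196 - 1568 = -1568
Divide through by -1568 to get (y + 7)²/49 - (x + 2)²/32 = 1.
Hyperbola, center (-2, -7), transverse axis vertical; a² = 49, b² = 32.
For a vertical hyperbola the asymptotes have slope ±a/b.
Here that is ±7/4√2 = ±7√2/8.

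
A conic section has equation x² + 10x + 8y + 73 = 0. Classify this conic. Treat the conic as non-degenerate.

No xy term. Coefficients of x² and y² are A = 1, C = 0.
Exactly one squared variable ⇒ parabola.

parabola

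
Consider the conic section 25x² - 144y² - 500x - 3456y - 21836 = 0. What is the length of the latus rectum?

Collect terms: 25(x² - 20x) -144(y² + 24y) = 21836
Complete the square: 25(x - 10)² -144(y + 12)² = 21836 + 2500 - 20736 = 3600
Divide by 3600: (x - 10)²/144 - (y + 12)²/25 = 1
Hyperbola, center (10, -12), transverse axis horizontal; a² = 144, b² = 25.
Latus rectum length = 2b²/a = 2·25/12 = 25/6.

25/6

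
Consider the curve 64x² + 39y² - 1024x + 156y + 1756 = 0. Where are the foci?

(8, -7) and (8, 3)

Group: 64(x² - 16x) + 39(y² + 4y) = -1756
Complete the square in x and y: 64(x - 8)² + 39(y + 2)² = -1756 + 4096 + 156 = 2496
Dividing both sides by 2496: (x - 8)²/39 + (y + 2)²/64 = 1
Ellipse, center (8, -2), major axis vertical; a² = 64, b² = 39.
c² = a² - b² = 64 - 39 = 25, so c = 5.
Foci lie on the vertical axis through the center: (h, k ± c).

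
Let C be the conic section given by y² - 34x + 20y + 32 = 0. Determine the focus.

Only y is squared. Complete the square in y: (y + 10)² = 34(x + 2).
Vertex (-2, -10); 4p = 34 so p = 17/2. Opens right.
Focus is p units from the vertex along the axis: (h + p, k).

(13/2, -10)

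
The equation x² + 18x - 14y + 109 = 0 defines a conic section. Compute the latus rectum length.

Only x is squared. Complete the square in x: (x + 9)² = 14(y - 2).
Vertex (-9, 2); 4p = 14 so p = 7/2. Opens up.
Latus rectum length = |4p| = 14.

14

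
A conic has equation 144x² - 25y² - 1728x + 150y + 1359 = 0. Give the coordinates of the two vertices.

(1, 3) and (11, 3)

Collect terms: 144(x² - 12x) -25(y² - 6y) = -1359
Complete the square: 144(x - 6)² -25(y - 3)² = -1359 + 5184 - 225 = 3600
Divide through by 3600 to get (x - 6)²/25 - (y - 3)²/144 = 1.
Hyperbola, center (6, 3), transverse axis horizontal; a² = 25, b² = 144.
a = 5. Vertices at (h ± a, k).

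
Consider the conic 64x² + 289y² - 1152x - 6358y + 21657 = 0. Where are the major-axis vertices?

(-8, 11) and (26, 11)

Group the x- and y-terms: 64(x² - 18x) + 289(y² - 22y) = -21657
Completing the square gives 64(x - 9)² + 289(y - 11)² = -21657 + 5184 + 34969 = 18496.
Divide through by 18496 to get (x - 9)²/289 + (y - 11)²/64 = 1.
Ellipse, center (9, 11), major axis horizontal; a² = 289, b² = 64.
a = 17. Vertices at (h ± a, k).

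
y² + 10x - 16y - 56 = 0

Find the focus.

(19/2, 8)

Only y is squared. Complete the square in y: (y - 8)² = -10(x - 12).
Vertex (12, 8); 4p = -10 so p = -5/2. Opens left.
Focus is p units from the vertex along the axis: (h + p, k).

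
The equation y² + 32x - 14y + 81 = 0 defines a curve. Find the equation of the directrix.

x = 7

Only y is squared. Complete the square in y: (y - 7)² = -32(x + 1).
Vertex (-1, 7); 4p = -32 so p = -8. Opens left.
Directrix is the vertical line x = h − p = -1 − (-8) = 7.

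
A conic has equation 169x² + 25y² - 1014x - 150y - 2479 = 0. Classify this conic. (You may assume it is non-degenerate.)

ellipse

No xy term. Coefficients of x² and y² are A = 169, C = 25.
A and C have the same sign but A ≠ C ⇒ ellipse.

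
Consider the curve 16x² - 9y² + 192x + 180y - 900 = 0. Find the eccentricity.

e = 5/3

Group: 16(x² + 12x) -9(y² - 20y) = 900
16(x + 6)² -9(y - 10)² = 900 + 576 - 900 = 576
Divide through by 576 to get (x + 6)²/36 - (y - 10)²/64 = 1.
Hyperbola, center (-6, 10), transverse axis horizontal; a² = 36, b² = 64.
c² = a² + b² = 100, so c = 10.
e = c/a = 10/6 = 5/3.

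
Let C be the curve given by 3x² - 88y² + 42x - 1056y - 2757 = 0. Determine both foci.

(-7, -6 - √91) and (-7, -6 + √91)

3(x² + 14x) -88(y² + 12y) = 2757
Complete the square in x and y: 3(x + 7)² -88(y + 6)² = 2757 + 147 - 3168 = -264
Dividing both sides by -264: (y + 6)²/3 - (x + 7)²/88 = 1
Hyperbola, center (-7, -6), transverse axis vertical; a² = 3, b² = 88.
c² = a² + b² = 3 + 88 = 91, so c = √91.
Foci lie on the vertical axis through the center: (h, k ± c).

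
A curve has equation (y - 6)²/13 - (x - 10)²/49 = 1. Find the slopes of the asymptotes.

√13/7 and -√13/7

Center (10, 6). The positive term is the y-term, so the transverse axis is vertical; a² = 13, b² = 49.
For a vertical hyperbola the asymptotes have slope ±a/b.
Here that is ±√13/7.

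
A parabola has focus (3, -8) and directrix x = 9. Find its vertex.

The vertex is the midpoint between the focus and the directrix along the axis of symmetry.
Axis is horizontal (directrix is vertical). Vertex x-coordinate = (3 + 9)/2 = 6; y-coordinate = -8.

(6, -8)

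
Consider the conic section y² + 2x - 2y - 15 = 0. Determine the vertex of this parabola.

(8, 1)

Only y is squared. Complete the square in y: (y - 1)² = -2(x - 8).
Vertex (8, 1); 4p = -2 so p = -1/2. Opens left.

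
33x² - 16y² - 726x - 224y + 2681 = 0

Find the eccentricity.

Group: 33(x² - 22x) -16(y² + 14y) = -2681
Completing the square gives 33(x - 11)² -16(y + 7)² = -2681 + 3993 - 784 = 528.
Dividing both sides by 528: (x - 11)²/16 - (y + 7)²/33 = 1
Hyperbola, center (11, -7), transverse axis horizontal; a² = 16, b² = 33.
c² = a² + b² = 49, so c = 7.
e = c/a = 7/4.

e = 7/4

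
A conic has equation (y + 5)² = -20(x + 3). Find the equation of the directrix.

x = 2

Vertex (-3, -5); 4p = -20 so p = -5. Opens left.
Directrix is the vertical line x = h − p = -3 − (-5) = 2.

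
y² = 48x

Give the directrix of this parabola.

x = -12

Vertex (0, 0); 4p = 48 so p = 12. Opens right.
Directrix is the vertical line x = h − p = 0 − (12) = -12.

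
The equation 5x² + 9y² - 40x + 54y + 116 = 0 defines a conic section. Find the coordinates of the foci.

Group the x- and y-terms: 5(x² - 8x) + 9(y² + 6y) = -116
5(x - 4)² + 9(y + 3)² = -116 + 80 + 81 = 45
Divide through by 45 to get (x - 4)²/9 + (y + 3)²/5 = 1.
Ellipse, center (4, -3), major axis horizontal; a² = 9, b² = 5.
c² = a² - b² = 9 - 5 = 4, so c = 2.
Foci lie on the horizontal axis through the center: (h ± c, k).

(2, -3) and (6, -3)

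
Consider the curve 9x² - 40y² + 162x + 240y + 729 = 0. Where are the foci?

(-9, -4) and (-9, 10)

9(x² + 18x) -40(y² - 6y) = -729
9(x + 9)² -40(y - 3)² = -729 + 729 - 360 = -360
Dividing both sides by -360: (y - 3)²/9 - (x + 9)²/40 = 1
Hyperbola, center (-9, 3), transverse axis vertical; a² = 9, b² = 40.
c² = a² + b² = 9 + 40 = 49, so c = 7.
Foci lie on the vertical axis through the center: (h, k ± c).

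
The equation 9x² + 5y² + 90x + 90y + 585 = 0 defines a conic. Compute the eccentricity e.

e = 2/3

Group the x- and y-terms: 9(x² + 10x) + 5(y² + 18y) = -585
Complete the square: 9(x + 5)² + 5(y + 9)² = -585 + 225 + 405 = 45
Divide through by 45 to get (x + 5)²/5 + (y + 9)²/9 = 1.
Ellipse, center (-5, -9), major axis vertical; a² = 9, b² = 5.
c² = a² - b² = 4, so c = 2.
e = c/a = 2/3.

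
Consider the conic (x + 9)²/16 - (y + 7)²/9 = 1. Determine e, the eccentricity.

Center (-9, -7). The positive term is the x-term, so the transverse axis is horizontal; a² = 16, b² = 9.
c² = a² + b² = 25, so c = 5.
e = c/a = 5/4.

e = 5/4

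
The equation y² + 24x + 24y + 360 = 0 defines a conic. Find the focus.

(-15, -12)

Only y is squared. Complete the square in y: (y + 12)² = -24(x + 9).
Vertex (-9, -12); 4p = -24 so p = -6. Opens left.
Focus is p units from the vertex along the axis: (h + p, k).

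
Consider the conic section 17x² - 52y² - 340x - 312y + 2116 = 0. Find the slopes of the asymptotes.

√221/26 and -√221/26

17(x² - 20x) -52(y² + 6y) = -2116
17(x - 10)² -52(y + 3)² = -2116 + 1700 - 468 = -884
Dividing both sides by -884: (y + 3)²/17 - (x - 10)²/52 = 1
Hyperbola, center (10, -3), transverse axis vertical; a² = 17, b² = 52.
For a vertical hyperbola the asymptotes have slope ±a/b.
Here that is ±√17/2√13 = ±√221/26.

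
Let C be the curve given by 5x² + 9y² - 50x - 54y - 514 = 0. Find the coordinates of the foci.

Group: 5(x² - 10x) + 9(y² - 6y) = 514
5(x - 5)² + 9(y - 3)² = 514 + 125 + 81 = 720
Dividing both sides by 720: (x - 5)²/144 + (y - 3)²/80 = 1
Ellipse, center (5, 3), major axis horizontal; a² = 144, b² = 80.
c² = a² - b² = 144 - 80 = 64, so c = 8.
Foci lie on the horizontal axis through the center: (h ± c, k).

(-3, 3) and (13, 3)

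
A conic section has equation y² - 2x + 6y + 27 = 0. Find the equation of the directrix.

Only y is squared. Complete the square in y: (y + 3)² = 2(x - 9).
Vertex (9, -3); 4p = 2 so p = 1/2. Opens right.
Directrix is the vertical line x = h − p = 9 − (1/2) = 17/2.

x = 17/2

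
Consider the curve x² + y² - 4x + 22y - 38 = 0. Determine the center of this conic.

Collect terms: (x² - 4x) + (y² + 22y) = 38
Complete the square in x and y: (x - 2)² + (y + 11)² = 38 + 4 + 121 = 163
So (x - 2)² + (y + 11)² = 163.
Circle centered at (2, -11) with r² = 163.

(2, -11)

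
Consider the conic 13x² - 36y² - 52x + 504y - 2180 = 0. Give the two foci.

(-5, 7) and (9, 7)

Rearranging, 13(x² - 4x) -36(y² - 14y) = 2180.
Complete the square in x and y: 13(x - 2)² -36(y - 7)² = 2180 + 52 - 1764 = 468
Divide through by 468 to get (x - 2)²/36 - (y - 7)²/13 = 1.
Hyperbola, center (2, 7), transverse axis horizontal; a² = 36, b² = 13.
c² = a² + b² = 36 + 13 = 49, so c = 7.
Foci lie on the horizontal axis through the center: (h ± c, k).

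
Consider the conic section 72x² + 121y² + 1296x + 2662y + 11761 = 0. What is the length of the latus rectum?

144/11

Rearranging, 72(x² + 18x) + 121(y² + 22y) = -11761.
Complete the square in x and y: 72(x + 9)² + 121(y + 11)² = -11761 + 5832 + 14641 = 8712
Divide by 8712: (x + 9)²/121 + (y + 11)²/72 = 1
Ellipse, center (-9, -11), major axis horizontal; a² = 121, b² = 72.
Latus rectum length = 2b²/a = 2·72/11 = 144/11.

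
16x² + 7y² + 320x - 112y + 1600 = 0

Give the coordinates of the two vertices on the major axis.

Group: 16(x² + 20x) + 7(y² - 16y) = -1600
Complete the square: 16(x + 10)² + 7(y - 8)² = -1600 + 1600 + 448 = 448
Dividing both sides by 448: (x + 10)²/28 + (y - 8)²/64 = 1
Ellipse, center (-10, 8), major axis vertical; a² = 64, b² = 28.
a = 8. Vertices at (h, k ± a).

(-10, 0) and (-10, 16)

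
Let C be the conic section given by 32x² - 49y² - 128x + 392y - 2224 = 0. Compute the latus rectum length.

64/7

32(x² - 4x) -49(y² - 8y) = 2224
Complete the square in x and y: 32(x - 2)² -49(y - 4)² = 2224 + 128 - 784 = 1568
Dividing both sides by 1568: (x - 2)²/49 - (y - 4)²/32 = 1
Hyperbola, center (2, 4), transverse axis horizontal; a² = 49, b² = 32.
Latus rectum length = 2b²/a = 2·32/7 = 64/7.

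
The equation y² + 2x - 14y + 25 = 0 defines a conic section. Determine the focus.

(23/2, 7)

Only y is squared. Complete the square in y: (y - 7)² = -2(x - 12).
Vertex (12, 7); 4p = -2 so p = -1/2. Opens left.
Focus is p units from the vertex along the axis: (h + p, k).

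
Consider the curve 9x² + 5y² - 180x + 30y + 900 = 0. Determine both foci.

(10, -5) and (10, -1)

9(x² - 20x) + 5(y² + 6y) = -900
Complete the square: 9(x - 10)² + 5(y + 3)² = -900 + 900 + 45 = 45
Divide through by 45 to get (x - 10)²/5 + (y + 3)²/9 = 1.
Ellipse, center (10, -3), major axis vertical; a² = 9, b² = 5.
c² = a² - b² = 9 - 5 = 4, so c = 2.
Foci lie on the vertical axis through the center: (h, k ± c).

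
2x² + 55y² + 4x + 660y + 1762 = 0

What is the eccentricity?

Group: 2(x² + 2x) + 55(y² + 12y) = -1762
Complete the square: 2(x + 1)² + 55(y + 6)² = -1762 + 2 + 1980 = 220
Divide through by 220 to get (x + 1)²/110 + (y + 6)²/4 = 1.
Ellipse, center (-1, -6), major axis horizontal; a² = 110, b² = 4.
c² = a² - b² = 106, so c = √106.
e = c/a = √106/√110 = √2915/55.

e = √2915/55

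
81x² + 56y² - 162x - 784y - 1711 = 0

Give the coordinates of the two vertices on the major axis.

Collect terms: 81(x² - 2x) + 56(y² - 14y) = 1711
81(x - 1)² + 56(y - 7)² = 1711 + 81 + 2744 = 4536
Divide through by 4536 to get (x - 1)²/56 + (y - 7)²/81 = 1.
Ellipse, center (1, 7), major axis vertical; a² = 81, b² = 56.
a = 9. Vertices at (h, k ± a).

(1, -2) and (1, 16)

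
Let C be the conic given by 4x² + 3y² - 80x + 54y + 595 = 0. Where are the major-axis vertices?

(10, -13) and (10, -5)

Group: 4(x² - 20x) + 3(y² + 18y) = -595
Complete the square in x and y: 4(x - 10)² + 3(y + 9)² = -595 + 400 + 243 = 48
Dividing both sides by 48: (x - 10)²/12 + (y + 9)²/16 = 1
Ellipse, center (10, -9), major axis vertical; a² = 16, b² = 12.
a = 4. Vertices at (h, k ± a).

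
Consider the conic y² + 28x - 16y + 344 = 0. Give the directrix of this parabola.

Only y is squared. Complete the square in y: (y - 8)² = -28(x + 10).
Vertex (-10, 8); 4p = -28 so p = -7. Opens left.
Directrix is the vertical line x = h − p = -10 − (-7) = -3.

x = -3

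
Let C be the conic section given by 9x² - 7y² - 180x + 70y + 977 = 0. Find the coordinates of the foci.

Collect terms: 9(x² - 20x) -7(y² - 10y) = -977
Completing the square gives 9(x - 10)² -7(y - 5)² = -977 + 900 - 175 = -252.
Dividing both sides by -252: (y - 5)²/36 - (x - 10)²/28 = 1
Hyperbola, center (10, 5), transverse axis vertical; a² = 36, b² = 28.
c² = a² + b² = 36 + 28 = 64, so c = 8.
Foci lie on the vertical axis through the center: (h, k ± c).

(10, -3) and (10, 13)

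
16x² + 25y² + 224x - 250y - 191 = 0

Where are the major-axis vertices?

(-17, 5) and (3, 5)

16(x² + 14x) + 25(y² - 10y) = 191
Completing the square gives 16(x + 7)² + 25(y - 5)² = 191 + 784 + 625 = 1600.
Dividing both sides by 1600: (x + 7)²/100 + (y - 5)²/64 = 1
Ellipse, center (-7, 5), major axis horizontal; a² = 100, b² = 64.
a = 10. Vertices at (h ± a, k).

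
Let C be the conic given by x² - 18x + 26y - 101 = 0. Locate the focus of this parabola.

(9, 1/2)

Only x is squared. Complete the square in x: (x - 9)² = -26(y - 7).
Vertex (9, 7); 4p = -26 so p = -13/2. Opens down.
Focus is p units from the vertex along the axis: (h, k + p).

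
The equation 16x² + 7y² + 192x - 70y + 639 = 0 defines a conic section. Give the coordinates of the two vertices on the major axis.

(-6, 1) and (-6, 9)

Rearranging, 16(x² + 12x) + 7(y² - 10y) = -639.
Complete the square: 16(x + 6)² + 7(y - 5)² = -639 + 576 + 175 = 112
Divide by 112: (x + 6)²/7 + (y - 5)²/16 = 1
Ellipse, center (-6, 5), major axis vertical; a² = 16, b² = 7.
a = 4. Vertices at (h, k ± a).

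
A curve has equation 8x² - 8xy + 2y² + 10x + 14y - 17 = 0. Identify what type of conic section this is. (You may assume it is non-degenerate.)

A = 8, B = -8, C = 2.
Discriminant B² − 4AC = (-8)² − 4·8·2 = 0.
B² − 4AC = 0 ⇒ parabola.

parabola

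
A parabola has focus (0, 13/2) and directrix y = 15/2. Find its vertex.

(0, 7)

The vertex is the midpoint between the focus and the directrix along the axis of symmetry.
Axis is vertical (directrix is horizontal). Vertex y-coordinate = (13/2 + 15/2)/2 = 7; x-coordinate = 0.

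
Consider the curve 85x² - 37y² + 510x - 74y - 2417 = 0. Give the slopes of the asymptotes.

Group: 85(x² + 6x) -37(y² + 2y) = 2417
Completing the square gives 85(x + 3)² -37(y + 1)² = 2417 + 765 - 37 = 3145.
Divide by 3145: (x + 3)²/37 - (y + 1)²/85 = 1
Hyperbola, center (-3, -1), transverse axis horizontal; a² = 37, b² = 85.
For a horizontal hyperbola the asymptotes have slope ±b/a.
Here that is ±√85/√37 = ±√3145/37.

√3145/37 and -√3145/37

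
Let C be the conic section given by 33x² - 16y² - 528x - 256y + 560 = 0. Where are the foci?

(1, -8) and (15, -8)

33(x² - 16x) -16(y² + 16y) = -560
Complete the square in x and y: 33(x - 8)² -16(y + 8)² = -560 + 2112 - 1024 = 528
Dividing both sides by 528: (x - 8)²/16 - (y + 8)²/33 = 1
Hyperbola, center (8, -8), transverse axis horizontal; a² = 16, b² = 33.
c² = a² + b² = 16 + 33 = 49, so c = 7.
Foci lie on the horizontal axis through the center: (h ± c, k).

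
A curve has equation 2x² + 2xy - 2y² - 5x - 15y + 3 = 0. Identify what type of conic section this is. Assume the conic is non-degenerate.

hyperbola

A = 2, B = 2, C = -2.
Discriminant B² − 4AC = 2² − 4·2·(-2) = 20.
B² − 4AC > 0 ⇒ hyperbola.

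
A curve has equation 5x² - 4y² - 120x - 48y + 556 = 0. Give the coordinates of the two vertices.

(10, -6) and (14, -6)

Group: 5(x² - 24x) -4(y² + 12y) = -556
Complete the square: 5(x - 12)² -4(y + 6)² = -556 + 720 - 144 = 20
Divide by 20: (x - 12)²/4 - (y + 6)²/5 = 1
Hyperbola, center (12, -6), transverse axis horizontal; a² = 4, b² = 5.
a = 2. Vertices at (h ± a, k).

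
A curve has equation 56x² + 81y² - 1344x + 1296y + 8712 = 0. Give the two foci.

56(x² - 24x) + 81(y² + 16y) = -8712
Completing the square gives 56(x - 12)² + 81(y + 8)² = -8712 + 8064 + 5184 = 4536.
Divide by 4536: (x - 12)²/81 + (y + 8)²/56 = 1
Ellipse, center (12, -8), major axis horizontal; a² = 81, b² = 56.
c² = a² - b² = 81 - 56 = 25, so c = 5.
Foci lie on the horizontal axis through the center: (h ± c, k).

(7, -8) and (17, -8)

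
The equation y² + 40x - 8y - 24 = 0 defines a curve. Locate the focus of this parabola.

(-9, 4)

Only y is squared. Complete the square in y: (y - 4)² = -40(x - 1).
Vertex (1, 4); 4p = -40 so p = -10. Opens left.
Focus is p units from the vertex along the axis: (h + p, k).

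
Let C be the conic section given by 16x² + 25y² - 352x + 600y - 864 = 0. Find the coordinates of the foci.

(-1, -12) and (23, -12)

Group the x- and y-terms: 16(x² - 22x) + 25(y² + 24y) = 864
16(x - 11)² + 25(y + 12)² = 864 + 1936 + 3600 = 6400
Dividing both sides by 6400: (x - 11)²/400 + (y + 12)²/256 = 1
Ellipse, center (11, -12), major axis horizontal; a² = 400, b² = 256.
c² = a² - b² = 400 - 256 = 144, so c = 12.
Foci lie on the horizontal axis through the center: (h ± c, k).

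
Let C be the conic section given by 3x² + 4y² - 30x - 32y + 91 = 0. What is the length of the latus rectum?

6

Collect terms: 3(x² - 10x) + 4(y² - 8y) = -91
Complete the square: 3(x - 5)² + 4(y - 4)² = -91 + 75 + 64 = 48
Divide by 48: (x - 5)²/16 + (y - 4)²/12 = 1
Ellipse, center (5, 4), major axis horizontal; a² = 16, b² = 12.
Latus rectum length = 2b²/a = 2·12/4 = 6.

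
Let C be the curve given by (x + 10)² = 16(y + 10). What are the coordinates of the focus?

(-10, -6)

Vertex (-10, -10); 4p = 16 so p = 4. Opens up.
Focus is p units from the vertex along the axis: (h, k + p).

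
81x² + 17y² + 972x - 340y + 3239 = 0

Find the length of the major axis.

Group: 81(x² + 12x) + 17(y² - 20y) = -3239
Complete the square in x and y: 81(x + 6)² + 17(y - 10)² = -3239 + 2916 + 1700 = 1377
Dividing both sides by 1377: (x + 6)²/17 + (y - 10)²/81 = 1
Ellipse, center (-6, 10), major axis vertical; a² = 81, b² = 17.
a² = 81 so a = 9; the major axis has length 2a = 18.

18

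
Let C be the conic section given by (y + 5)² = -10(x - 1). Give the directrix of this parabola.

Vertex (1, -5); 4p = -10 so p = -5/2. Opens left.
Directrix is the vertical line x = h − p = 1 − (-5/2) = 7/2.

x = 7/2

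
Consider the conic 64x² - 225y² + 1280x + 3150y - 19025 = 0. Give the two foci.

(-27, 7) and (7, 7)

Collect terms: 64(x² + 20x) -225(y² - 14y) = 19025
Complete the square: 64(x + 10)² -225(y - 7)² = 19025 + 6400 - 11025 = 14400
Dividing both sides by 14400: (x + 10)²/225 - (y - 7)²/64 = 1
Hyperbola, center (-10, 7), transverse axis horizontal; a² = 225, b² = 64.
c² = a² + b² = 225 + 64 = 289, so c = 17.
Foci lie on the horizontal axis through the center: (h ± c, k).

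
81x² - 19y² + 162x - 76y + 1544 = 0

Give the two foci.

Group the x- and y-terms: 81(x² + 2x) -19(y² + 4y) = -1544
Complete the square in x and y: 81(x + 1)² -19(y + 2)² = -1544 + 81 - 76 = -1539
Dividing both sides by -1539: (y + 2)²/81 - (x + 1)²/19 = 1
Hyperbola, center (-1, -2), transverse axis vertical; a² = 81, b² = 19.
c² = a² + b² = 81 + 19 = 100, so c = 10.
Foci lie on the vertical axis through the center: (h, k ± c).

(-1, -12) and (-1, 8)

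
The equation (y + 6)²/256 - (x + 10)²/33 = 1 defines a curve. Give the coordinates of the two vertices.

Center (-10, -6). The positive term is the y-term, so the transverse axis is vertical; a² = 256, b² = 33.
a = 16. Vertices at (h, k ± a).

(-10, -22) and (-10, 10)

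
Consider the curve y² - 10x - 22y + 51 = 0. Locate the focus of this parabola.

Only y is squared. Complete the square in y: (y - 11)² = 10(x + 7).
Vertex (-7, 11); 4p = 10 so p = 5/2. Opens right.
Focus is p units from the vertex along the axis: (h + p, k).

(-9/2, 11)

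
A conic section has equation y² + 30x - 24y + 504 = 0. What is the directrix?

x = -9/2

Only y is squared. Complete the square in y: (y - 12)² = -30(x + 12).
Vertex (-12, 12); 4p = -30 so p = -15/2. Opens left.
Directrix is the vertical line x = h − p = -12 − (-15/2) = -9/2.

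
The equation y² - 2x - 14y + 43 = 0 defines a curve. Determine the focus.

Only y is squared. Complete the square in y: (y - 7)² = 2(x + 3).
Vertex (-3, 7); 4p = 2 so p = 1/2. Opens right.
Focus is p units from the vertex along the axis: (h + p, k).

(-5/2, 7)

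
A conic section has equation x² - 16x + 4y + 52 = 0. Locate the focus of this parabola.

(8, 2)

Only x is squared. Complete the square in x: (x - 8)² = -4(y - 3).
Vertex (8, 3); 4p = -4 so p = -1. Opens down.
Focus is p units from the vertex along the axis: (h, k + p).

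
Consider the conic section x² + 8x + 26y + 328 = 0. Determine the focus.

(-4, -37/2)

Only x is squared. Complete the square in x: (x + 4)² = -26(y + 12).
Vertex (-4, -12); 4p = -26 so p = -13/2. Opens down.
Focus is p units from the vertex along the axis: (h, k + p).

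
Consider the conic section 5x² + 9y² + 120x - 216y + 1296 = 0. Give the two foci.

Group the x- and y-terms: 5(x² + 24x) + 9(y² - 24y) = -1296
Complete the square: 5(x + 12)² + 9(y - 12)² = -1296 + 720 + 1296 = 720
Divide through by 720 to get (x + 12)²/144 + (y - 12)²/80 = 1.
Ellipse, center (-12, 12), major axis horizontal; a² = 144, b² = 80.
c² = a² - b² = 144 - 80 = 64, so c = 8.
Foci lie on the horizontal axis through the center: (h ± c, k).

(-20, 12) and (-4, 12)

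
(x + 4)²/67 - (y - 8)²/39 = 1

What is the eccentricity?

Center (-4, 8). The positive term is the x-term, so the transverse axis is horizontal; a² = 67, b² = 39.
c² = a² + b² = 106, so c = √106.
e = c/a = √106/√67 = √7102/67.

e = √7102/67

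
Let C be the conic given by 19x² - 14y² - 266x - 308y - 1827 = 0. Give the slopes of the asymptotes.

√266/14 and -√266/14

Group the x- and y-terms: 19(x² - 14x) -14(y² + 22y) = 1827
Complete the square in x and y: 19(x - 7)² -14(y + 11)² = 1827 + 931 - 1694 = 1064
Dividing both sides by 1064: (x - 7)²/56 - (y + 11)²/76 = 1
Hyperbola, center (7, -11), transverse axis horizontal; a² = 56, b² = 76.
For a horizontal hyperbola the asymptotes have slope ±b/a.
Here that is ±2√19/2√14 = ±√266/14.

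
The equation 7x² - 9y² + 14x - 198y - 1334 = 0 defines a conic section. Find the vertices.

(-7, -11) and (5, -11)

Collect terms: 7(x² + 2x) -9(y² + 22y) = 1334
Complete the square: 7(x + 1)² -9(y + 11)² = 1334 + 7 - 1089 = 252
Divide by 252: (x + 1)²/36 - (y + 11)²/28 = 1
Hyperbola, center (-1, -11), transverse axis horizontal; a² = 36, b² = 28.
a = 6. Vertices at (h ± a, k).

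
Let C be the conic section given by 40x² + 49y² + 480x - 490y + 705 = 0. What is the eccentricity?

e = 3/7

Group: 40(x² + 12x) + 49(y² - 10y) = -705
Complete the square: 40(x + 6)² + 49(y - 5)² = -705 + 1440 + 1225 = 1960
Divide by 1960: (x + 6)²/49 + (y - 5)²/40 = 1
Ellipse, center (-6, 5), major axis horizontal; a² = 49, b² = 40.
c² = a² - b² = 9, so c = 3.
e = c/a = 3/7.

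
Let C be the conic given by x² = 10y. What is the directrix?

Vertex (0, 0); 4p = 10 so p = 5/2. Opens up.
Directrix is the horizontal line y = k − p = 0 − (5/2) = -5/2.

y = -5/2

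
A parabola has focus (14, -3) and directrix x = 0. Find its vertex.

(7, -3)

The vertex is the midpoint between the focus and the directrix along the axis of symmetry.
Axis is horizontal (directrix is vertical). Vertex x-coordinate = (14 + 0)/2 = 7; y-coordinate = -3.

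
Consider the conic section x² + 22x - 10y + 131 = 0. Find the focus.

Only x is squared. Complete the square in x: (x + 11)² = 10(y - 1).
Vertex (-11, 1); 4p = 10 so p = 5/2. Opens up.
Focus is p units from the vertex along the axis: (h, k + p).

(-11, 7/2)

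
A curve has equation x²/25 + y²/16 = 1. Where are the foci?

Center (0, 0). The larger denominator 25 sits under the x-term, so the major axis is horizontal; a² = 25, b² = 16.
c² = a² - b² = 25 - 16 = 9, so c = 3.
Foci lie on the horizontal axis through the center: (h ± c, k).

(-3, 0) and (3, 0)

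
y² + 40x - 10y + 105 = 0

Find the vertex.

Only y is squared. Complete the square in y: (y - 5)² = -40(x + 2).
Vertex (-2, 5); 4p = -40 so p = -10. Opens left.

(-2, 5)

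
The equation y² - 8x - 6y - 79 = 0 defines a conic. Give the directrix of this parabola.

Only y is squared. Complete the square in y: (y - 3)² = 8(x + 11).
Vertex (-11, 3); 4p = 8 so p = 2. Opens right.
Directrix is the vertical line x = h − p = -11 − (2) = -13.

x = -13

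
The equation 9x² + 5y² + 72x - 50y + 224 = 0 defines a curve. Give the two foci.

(-4, 3) and (-4, 7)

Collect terms: 9(x² + 8x) + 5(y² - 10y) = -224
Completing the square gives 9(x + 4)² + 5(y - 5)² = -224 + 144 + 125 = 45.
Divide by 45: (x + 4)²/5 + (y - 5)²/9 = 1
Ellipse, center (-4, 5), major axis vertical; a² = 9, b² = 5.
c² = a² - b² = 9 - 5 = 4, so c = 2.
Foci lie on the vertical axis through the center: (h, k ± c).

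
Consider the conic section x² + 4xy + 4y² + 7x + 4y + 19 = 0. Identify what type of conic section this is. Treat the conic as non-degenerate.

A = 1, B = 4, C = 4.
Discriminant B² − 4AC = 4² − 4·1·4 = 0.
B² − 4AC = 0 ⇒ parabola.

parabola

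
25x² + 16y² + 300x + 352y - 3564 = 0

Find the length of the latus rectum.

Group the x- and y-terms: 25(x² + 12x) + 16(y² + 22y) = 3564
Completing the square gives 25(x + 6)² + 16(y + 11)² = 3564 + 900 + 1936 = 6400.
Divide through by 6400 to get (x + 6)²/256 + (y + 11)²/400 = 1.
Ellipse, center (-6, -11), major axis vertical; a² = 400, b² = 256.
Latus rectum length = 2b²/a = 2·256/20 = 128/5.

128/5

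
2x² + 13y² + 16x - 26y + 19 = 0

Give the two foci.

Rearranging, 2(x² + 8x) + 13(y² - 2y) = -19.
Complete the square: 2(x + 4)² + 13(y - 1)² = -19 + 32 + 13 = 26
Dividing both sides by 26: (x + 4)²/13 + (y - 1)²/2 = 1
Ellipse, center (-4, 1), major axis horizontal; a² = 13, b² = 2.
c² = a² - b² = 13 - 2 = 11, so c = √11.
Foci lie on the horizontal axis through the center: (h ± c, k).

(-4 - √11, 1) and (-4 + √11, 1)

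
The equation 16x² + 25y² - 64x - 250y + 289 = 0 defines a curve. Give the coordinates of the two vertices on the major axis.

Collect terms: 16(x² - 4x) + 25(y² - 10y) = -289
Complete the square: 16(x - 2)² + 25(y - 5)² = -289 + 64 + 625 = 400
Dividing both sides by 400: (x - 2)²/25 + (y - 5)²/16 = 1
Ellipse, center (2, 5), major axis horizontal; a² = 25, b² = 16.
a = 5. Vertices at (h ± a, k).

(-3, 5) and (7, 5)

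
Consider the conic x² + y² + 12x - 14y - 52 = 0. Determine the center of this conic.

(-6, 7)

Group: (x² + 12x) + (y² - 14y) = 52
Complete the square: (x + 6)² + (y - 7)² = 52 + 36 + 49 = 137
So (x + 6)² + (y - 7)² = 137.
Circle centered at (-6, 7) with r² = 137.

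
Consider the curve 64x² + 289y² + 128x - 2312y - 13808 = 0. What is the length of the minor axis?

Group the x- and y-terms: 64(x² + 2x) + 289(y² - 8y) = 13808
Complete the square in x and y: 64(x + 1)² + 289(y - 4)² = 13808 + 64 + 4624 = 18496
Divide through by 18496 to get (x + 1)²/289 + (y - 4)²/64 = 1.
Ellipse, center (-1, 4), major axis horizontal; a² = 289, b² = 64.
b² = 64 so b = 8; the minor axis has length 2b = 16.

16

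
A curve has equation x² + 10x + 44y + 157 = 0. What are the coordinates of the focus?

(-5, -14)

Only x is squared. Complete the square in x: (x + 5)² = -44(y + 3).
Vertex (-5, -3); 4p = -44 so p = -11. Opens down.
Focus is p units from the vertex along the axis: (h, k + p).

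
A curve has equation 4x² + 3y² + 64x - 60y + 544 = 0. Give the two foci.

Group: 4(x² + 16x) + 3(y² - 20y) = -544
4(x + 8)² + 3(y - 10)² = -544 + 256 + 300 = 12
Divide through by 12 to get (x + 8)²/3 + (y - 10)²/4 = 1.
Ellipse, center (-8, 10), major axis vertical; a² = 4, b² = 3.
c² = a² - b² = 4 - 3 = 1, so c = 1.
Foci lie on the vertical axis through the center: (h, k ± c).

(-8, 9) and (-8, 11)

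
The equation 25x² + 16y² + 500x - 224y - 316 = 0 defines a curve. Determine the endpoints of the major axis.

(-10, -8) and (-10, 22)

Group the x- and y-terms: 25(x² + 20x) + 16(y² - 14y) = 316
Completing the square gives 25(x + 10)² + 16(y - 7)² = 316 + 2500 + 784 = 3600.
Divide by 3600: (x + 10)²/144 + (y - 7)²/225 = 1
Ellipse, center (-10, 7), major axis vertical; a² = 225, b² = 144.
a = 15. Vertices at (h, k ± a).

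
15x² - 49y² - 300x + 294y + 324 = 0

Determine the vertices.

Group: 15(x² - 20x) -49(y² - 6y) = -324
Complete the square: 15(x - 10)² -49(y - 3)² = -324 + 1500 - 441 = 735
Dividing both sides by 735: (x - 10)²/49 - (y - 3)²/15 = 1
Hyperbola, center (10, 3), transverse axis horizontal; a² = 49, b² = 15.
a = 7. Vertices at (h ± a, k).

(3, 3) and (17, 3)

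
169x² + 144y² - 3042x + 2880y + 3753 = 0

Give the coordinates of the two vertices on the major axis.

169(x² - 18x) + 144(y² + 20y) = -3753
Complete the square in x and y: 169(x - 9)² + 144(y + 10)² = -3753 + 13689 + 14400 = 24336
Divide by 24336: (x - 9)²/144 + (y + 10)²/169 = 1
Ellipse, center (9, -10), major axis vertical; a² = 169, b² = 144.
a = 13. Vertices at (h, k ± a).

(9, -23) and (9, 3)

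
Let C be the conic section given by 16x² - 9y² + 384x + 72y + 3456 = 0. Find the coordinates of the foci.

(-12, -11) and (-12, 19)

Collect terms: 16(x² + 24x) -9(y² - 8y) = -3456
Complete the square: 16(x + 12)² -9(y - 4)² = -3456 + 2304 - 144 = -1296
Divide through by -1296 to get (y - 4)²/144 - (x + 12)²/81 = 1.
Hyperbola, center (-12, 4), transverse axis vertical; a² = 144, b² = 81.
c² = a² + b² = 144 + 81 = 225, so c = 15.
Foci lie on the vertical axis through the center: (h, k ± c).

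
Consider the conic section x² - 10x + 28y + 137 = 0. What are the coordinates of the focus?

(5, -11)

Only x is squared. Complete the square in x: (x - 5)² = -28(y + 4).
Vertex (5, -4); 4p = -28 so p = -7. Opens down.
Focus is p units from the vertex along the axis: (h, k + p).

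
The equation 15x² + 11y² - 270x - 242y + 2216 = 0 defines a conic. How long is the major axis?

Rearranging, 15(x² - 18x) + 11(y² - 22y) = -2216.
Completing the square gives 15(x - 9)² + 11(y - 11)² = -2216 + 1215 + 1331 = 330.
Dividing both sides by 330: (x - 9)²/22 + (y - 11)²/30 = 1
Ellipse, center (9, 11), major axis vertical; a² = 30, b² = 22.
a² = 30 so a = √30; the major axis has length 2a = 2√30.

2√30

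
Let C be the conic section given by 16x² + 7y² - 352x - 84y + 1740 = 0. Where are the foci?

(11, 0) and (11, 12)

Collect terms: 16(x² - 22x) + 7(y² - 12y) = -1740
Completing the square gives 16(x - 11)² + 7(y - 6)² = -1740 + 1936 + 252 = 448.
Dividing both sides by 448: (x - 11)²/28 + (y - 6)²/64 = 1
Ellipse, center (11, 6), major axis vertical; a² = 64, b² = 28.
c² = a² - b² = 64 - 28 = 36, so c = 6.
Foci lie on the vertical axis through the center: (h, k ± c).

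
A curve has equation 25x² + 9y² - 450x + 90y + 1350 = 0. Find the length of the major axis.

20

Collect terms: 25(x² - 18x) + 9(y² + 10y) = -1350
Complete the square in x and y: 25(x - 9)² + 9(y + 5)² = -1350 + 2025 + 225 = 900
Divide by 900: (x - 9)²/36 + (y + 5)²/100 = 1
Ellipse, center (9, -5), major axis vertical; a² = 100, b² = 36.
a² = 100 so a = 10; the major axis has length 2a = 20.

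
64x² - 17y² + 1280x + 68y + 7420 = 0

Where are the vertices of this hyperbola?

Group the x- and y-terms: 64(x² + 20x) -17(y² - 4y) = -7420
Complete the square in x and y: 64(x + 10)² -17(y - 2)² = -7420 + 6400 - 68 = -1088
Divide by -1088: (y - 2)²/64 - (x + 10)²/17 = 1
Hyperbola, center (-10, 2), transverse axis vertical; a² = 64, b² = 17.
a = 8. Vertices at (h, k ± a).

(-10, -6) and (-10, 10)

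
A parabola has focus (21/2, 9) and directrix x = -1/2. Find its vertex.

(5, 9)

The vertex is the midpoint between the focus and the directrix along the axis of symmetry.
Axis is horizontal (directrix is vertical). Vertex x-coordinate = (21/2 + (-1/2))/2 = 5; y-coordinate = 9.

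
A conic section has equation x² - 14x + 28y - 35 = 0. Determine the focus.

(7, -4)

Only x is squared. Complete the square in x: (x - 7)² = -28(y - 3).
Vertex (7, 3); 4p = -28 so p = -7. Opens down.
Focus is p units from the vertex along the axis: (h, k + p).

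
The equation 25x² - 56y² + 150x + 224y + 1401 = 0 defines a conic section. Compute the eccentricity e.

e = 9/5

25(x² + 6x) -56(y² - 4y) = -1401
Complete the square in x and y: 25(x + 3)² -56(y - 2)² = -1401 + 225 - 224 = -1400
Divide by -1400: (y - 2)²/25 - (x + 3)²/56 = 1
Hyperbola, center (-3, 2), transverse axis vertical; a² = 25, b² = 56.
c² = a² + b² = 81, so c = 9.
e = c/a = 9/5.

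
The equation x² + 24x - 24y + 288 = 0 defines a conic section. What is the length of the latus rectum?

Only x is squared. Complete the square in x: (x + 12)² = 24(y - 6).
Vertex (-12, 6); 4p = 24 so p = 6. Opens up.
Latus rectum length = |4p| = 24.

24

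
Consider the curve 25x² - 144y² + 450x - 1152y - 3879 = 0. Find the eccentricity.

e = 13/12

Group the x- and y-terms: 25(x² + 18x) -144(y² + 8y) = 3879
25(x + 9)² -144(y + 4)² = 3879 + 2025 - 2304 = 3600
Dividing both sides by 3600: (x + 9)²/144 - (y + 4)²/25 = 1
Hyperbola, center (-9, -4), transverse axis horizontal; a² = 144, b² = 25.
c² = a² + b² = 169, so c = 13.
e = c/a = 13/12.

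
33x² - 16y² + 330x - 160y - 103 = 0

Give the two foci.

(-12, -5) and (2, -5)

Group: 33(x² + 10x) -16(y² + 10y) = 103
Completing the square gives 33(x + 5)² -16(y + 5)² = 103 + 825 - 400 = 528.
Divide through by 528 to get (x + 5)²/16 - (y + 5)²/33 = 1.
Hyperbola, center (-5, -5), transverse axis horizontal; a² = 16, b² = 33.
c² = a² + b² = 16 + 33 = 49, so c = 7.
Foci lie on the horizontal axis through the center: (h ± c, k).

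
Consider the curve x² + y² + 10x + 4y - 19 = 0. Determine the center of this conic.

Group: (x² + 10x) + (y² + 4y) = 19
(x + 5)² + (y + 2)² = 19 + 25 + 4 = 48
So (x + 5)² + (y + 2)² = 48.
Circle centered at (-5, -2) with r² = 48.

(-5, -2)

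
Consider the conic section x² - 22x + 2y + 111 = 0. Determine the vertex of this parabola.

Only x is squared. Complete the square in x: (x - 11)² = -2(y - 5).
Vertex (11, 5); 4p = -2 so p = -1/2. Opens down.

(11, 5)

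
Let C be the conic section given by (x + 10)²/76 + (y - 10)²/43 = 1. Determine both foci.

(-10 - √33, 10) and (-10 + √33, 10)

Center (-10, 10). The larger denominator 76 sits under the x-term, so the major axis is horizontal; a² = 76, b² = 43.
c² = a² - b² = 76 - 43 = 33, so c = √33.
Foci lie on the horizontal axis through the center: (h ± c, k).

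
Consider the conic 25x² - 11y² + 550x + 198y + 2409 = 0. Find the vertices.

(-11, 4) and (-11, 14)

Collect terms: 25(x² + 22x) -11(y² - 18y) = -2409
Complete the square: 25(x + 11)² -11(y - 9)² = -2409 + 3025 - 891 = -275
Divide by -275: (y - 9)²/25 - (x + 11)²/11 = 1
Hyperbola, center (-11, 9), transverse axis vertical; a² = 25, b² = 11.
a = 5. Vertices at (h, k ± a).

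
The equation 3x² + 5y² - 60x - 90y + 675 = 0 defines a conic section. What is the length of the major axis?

Rearranging, 3(x² - 20x) + 5(y² - 18y) = -675.
Completing the square gives 3(x - 10)² + 5(y - 9)² = -675 + 300 + 405 = 30.
Divide by 30: (x - 10)²/10 + (y - 9)²/6 = 1
Ellipse, center (10, 9), major axis horizontal; a² = 10, b² = 6.
a² = 10 so a = √10; the major axis has length 2a = 2√10.

2√10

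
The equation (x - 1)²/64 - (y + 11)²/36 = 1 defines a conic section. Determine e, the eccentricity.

Center (1, -11). The positive term is the x-term, so the transverse axis is horizontal; a² = 64, b² = 36.
c² = a² + b² = 100, so c = 10.
e = c/a = 10/8 = 5/4.

e = 5/4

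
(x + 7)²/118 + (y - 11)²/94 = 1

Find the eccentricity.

Center (-7, 11). The larger denominator 118 sits under the x-term, so the major axis is horizontal; a² = 118, b² = 94.
c² = a² - b² = 24, so c = 2√6.
e = c/a = 2√6/√118 = 2√177/59.

e = 2√177/59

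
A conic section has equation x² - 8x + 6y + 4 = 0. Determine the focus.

Only x is squared. Complete the square in x: (x - 4)² = -6(y - 2).
Vertex (4, 2); 4p = -6 so p = -3/2. Opens down.
Focus is p units from the vertex along the axis: (h, k + p).

(4, 1/2)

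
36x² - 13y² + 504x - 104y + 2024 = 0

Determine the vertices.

(-7, -10) and (-7, 2)

Rearranging, 36(x² + 14x) -13(y² + 8y) = -2024.
Completing the square gives 36(x + 7)² -13(y + 4)² = -2024 + 1764 - 208 = -468.
Dividing both sides by -468: (y + 4)²/36 - (x + 7)²/13 = 1
Hyperbola, center (-7, -4), transverse axis vertical; a² = 36, b² = 13.
a = 6. Vertices at (h, k ± a).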